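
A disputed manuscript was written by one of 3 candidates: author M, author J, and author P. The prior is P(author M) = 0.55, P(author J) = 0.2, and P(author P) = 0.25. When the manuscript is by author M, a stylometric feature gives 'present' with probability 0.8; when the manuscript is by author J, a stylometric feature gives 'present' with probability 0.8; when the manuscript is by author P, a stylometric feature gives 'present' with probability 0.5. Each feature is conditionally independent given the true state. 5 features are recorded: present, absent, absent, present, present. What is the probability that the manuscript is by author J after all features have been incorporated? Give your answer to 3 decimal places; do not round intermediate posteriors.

Apply Bayes' rule sequentially, carrying P(author J) forward.
After 'present': normaliser = 0.8·0.5500 + 0.8·0.2000 + 0.5·0.2500; P(author M) ≈ 0.6069, P(author J) ≈ 0.2207, P(author P) ≈ 0.1724
After 'absent': normaliser = 0.2·0.6069 + 0.2·0.2207 + 0.5·0.1724; P(author M) ≈ 0.4822, P(author J) ≈ 0.1753, P(author P) ≈ 0.3425
After 'absent': normaliser = 0.2·0.4822 + 0.2·0.1753 + 0.5·0.3425; P(author M) ≈ 0.3186, P(author J) ≈ 0.1158, P(author P) ≈ 0.5656
After 'present': normaliser = 0.8·0.3186 + 0.8·0.1158 + 0.5·0.5656; P(author M) ≈ 0.4043, P(author J) ≈ 0.1470, P(author P) ≈ 0.4487
After 'present': normaliser = 0.8·0.4043 + 0.8·0.1470 + 0.5·0.4487; P(author M) ≈ 0.4861, P(author J) ≈ 0.1768, P(author P) ≈ 0.3371

0.177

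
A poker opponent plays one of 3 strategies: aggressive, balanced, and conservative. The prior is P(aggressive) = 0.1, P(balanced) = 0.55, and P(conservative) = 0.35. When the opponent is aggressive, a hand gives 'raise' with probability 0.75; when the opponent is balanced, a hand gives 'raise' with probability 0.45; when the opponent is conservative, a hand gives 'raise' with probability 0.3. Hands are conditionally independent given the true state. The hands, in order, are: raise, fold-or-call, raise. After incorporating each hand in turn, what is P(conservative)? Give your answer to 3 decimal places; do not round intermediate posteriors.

0.226

After 'raise': normaliser = 0.75·0.1000 + 0.45·0.5500 + 0.3·0.3500; P(aggressive) ≈ 0.1754, P(balanced) ≈ 0.5789, P(conservative) ≈ 0.2456
After 'fold-or-call': normaliser = 0.25·0.1754 + 0.55·0.5789 + 0.7·0.2456; P(aggressive) ≈ 0.0821, P(balanced) ≈ 0.5961, P(conservative) ≈ 0.3218
After 'raise': normaliser = 0.75·0.0821 + 0.45·0.5961 + 0.3·0.3218; P(aggressive) ≈ 0.1444, P(balanced) ≈ 0.6291, P(conservative) ≈ 0.2265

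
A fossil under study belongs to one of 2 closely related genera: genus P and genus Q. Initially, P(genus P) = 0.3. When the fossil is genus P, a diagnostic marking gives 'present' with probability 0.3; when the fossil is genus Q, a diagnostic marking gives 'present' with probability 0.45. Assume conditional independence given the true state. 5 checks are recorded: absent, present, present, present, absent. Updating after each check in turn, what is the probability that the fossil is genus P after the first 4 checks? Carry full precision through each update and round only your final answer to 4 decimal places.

0.1391

After 'absent': P(genus P) = 0.7·0.3000 / (0.7·0.3000 + 0.55·0.7000) ≈ 0.3529
After 'present': P(genus P) = 0.3·0.3529 / (0.3·0.3529 + 0.45·0.6471) ≈ 0.2667
After 'present': P(genus P) = 0.3·0.2667 / (0.3·0.2667 + 0.45·0.7333) ≈ 0.1951
After 'present': P(genus P) = 0.3·0.1951 / (0.3·0.1951 + 0.45·0.8049) ≈ 0.1391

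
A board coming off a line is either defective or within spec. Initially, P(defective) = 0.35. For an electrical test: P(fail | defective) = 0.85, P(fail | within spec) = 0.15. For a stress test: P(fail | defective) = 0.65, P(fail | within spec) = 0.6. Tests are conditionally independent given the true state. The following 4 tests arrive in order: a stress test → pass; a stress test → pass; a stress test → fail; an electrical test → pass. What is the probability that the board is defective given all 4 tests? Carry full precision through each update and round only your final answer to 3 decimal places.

After a stress test='pass': P(defective) = 0.35·0.3500 / (0.35·0.3500 + 0.4·0.6500) ≈ 0.3203
After a stress test='pass': P(defective) = 0.35·0.3203 / (0.35·0.3203 + 0.4·0.6797) ≈ 0.2919
After a stress test='fail': P(defective) = 0.65·0.2919 / (0.65·0.2919 + 0.6·0.7081) ≈ 0.3087
After an electrical test='pass': P(defective) = 0.15·0.3087 / (0.15·0.3087 + 0.85·0.6913) ≈ 0.0731

0.073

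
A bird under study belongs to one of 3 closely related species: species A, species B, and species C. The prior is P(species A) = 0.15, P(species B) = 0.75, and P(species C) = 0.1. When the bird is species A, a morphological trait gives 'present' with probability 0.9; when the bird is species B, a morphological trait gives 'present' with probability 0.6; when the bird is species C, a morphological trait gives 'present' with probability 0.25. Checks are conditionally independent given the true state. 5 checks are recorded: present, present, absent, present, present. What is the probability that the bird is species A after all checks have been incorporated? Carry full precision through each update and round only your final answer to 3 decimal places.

0.201

After 'present': normaliser = 0.9·0.1500 + 0.6·0.7500 + 0.25·0.1000; P(species A) ≈ 0.2213, P(species B) ≈ 0.7377, P(species C) ≈ 0.0410
After 'present': normaliser = 0.9·0.2213 + 0.6·0.7377 + 0.25·0.0410; P(species A) ≈ 0.3055, P(species B) ≈ 0.6788, P(species C) ≈ 0.0157
After 'absent': normaliser = 0.1·0.3055 + 0.4·0.6788 + 0.75·0.0157; P(species A) ≈ 0.0973, P(species B) ≈ 0.8651, P(species C) ≈ 0.0375
After 'present': normaliser = 0.9·0.0973 + 0.6·0.8651 + 0.25·0.0375; P(species A) ≈ 0.1422, P(species B) ≈ 0.8426, P(species C) ≈ 0.0152
After 'present': normaliser = 0.9·0.1422 + 0.6·0.8426 + 0.25·0.0152; P(species A) ≈ 0.2008, P(species B) ≈ 0.7932, P(species C) ≈ 0.0060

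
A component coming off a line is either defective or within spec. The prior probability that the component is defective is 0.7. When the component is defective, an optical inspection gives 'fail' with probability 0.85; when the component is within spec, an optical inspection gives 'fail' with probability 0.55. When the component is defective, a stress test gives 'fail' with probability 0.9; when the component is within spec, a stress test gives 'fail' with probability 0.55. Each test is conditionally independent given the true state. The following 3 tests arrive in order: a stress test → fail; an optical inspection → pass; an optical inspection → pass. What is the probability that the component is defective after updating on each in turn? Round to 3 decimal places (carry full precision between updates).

0.298

After a stress test='fail': P(defective) = 0.9·0.7000 / (0.9·0.7000 + 0.55·0.3000) ≈ 0.7925
After an optical inspection='pass': P(defective) = 0.15·0.7925 / (0.15·0.7925 + 0.45·0.2075) ≈ 0.5600
After an optical inspection='pass': P(defective) = 0.15·0.5600 / (0.15·0.5600 + 0.45·0.4400) ≈ 0.2979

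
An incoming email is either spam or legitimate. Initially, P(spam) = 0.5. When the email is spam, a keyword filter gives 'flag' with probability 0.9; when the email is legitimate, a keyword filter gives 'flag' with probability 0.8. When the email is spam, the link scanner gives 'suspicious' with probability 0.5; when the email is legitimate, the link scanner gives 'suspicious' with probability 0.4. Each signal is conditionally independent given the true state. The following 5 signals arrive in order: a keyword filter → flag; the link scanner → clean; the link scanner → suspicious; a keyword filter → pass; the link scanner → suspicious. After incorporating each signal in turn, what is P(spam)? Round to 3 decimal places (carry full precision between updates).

After a keyword filter='flag': P(spam) = 0.9·0.5000 / (0.9·0.5000 + 0.8·0.5000) ≈ 0.5294
After the link scanner='clean': P(spam) = 0.5·0.5294 / (0.5·0.5294 + 0.6·0.4706) ≈ 0.4839
After the link scanner='suspicious': P(spam) = 0.5·0.4839 / (0.5·0.4839 + 0.4·0.5161) ≈ 0.5396
After a keyword filter='pass': P(spam) = 0.1·0.5396 / (0.1·0.5396 + 0.2·0.4604) ≈ 0.3695
After the link scanner='suspicious': P(spam) = 0.5·0.3695 / (0.5·0.3695 + 0.4·0.6305) ≈ 0.4228

0.423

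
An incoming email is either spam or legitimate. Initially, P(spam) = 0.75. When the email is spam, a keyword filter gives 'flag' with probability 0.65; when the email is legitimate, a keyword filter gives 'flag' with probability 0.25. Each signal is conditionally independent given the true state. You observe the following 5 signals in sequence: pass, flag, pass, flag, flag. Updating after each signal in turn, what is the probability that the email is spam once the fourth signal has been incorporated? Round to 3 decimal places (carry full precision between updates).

Apply Bayes' rule sequentially, carrying P(spam) forward.
After 'pass': P(spam) = 0.35·0.7500 / (0.35·0.7500 + 0.75·0.2500) ≈ 0.5833
After 'flag': P(spam) = 0.65·0.5833 / (0.65·0.5833 + 0.25·0.4167) ≈ 0.7845
After 'pass': P(spam) = 0.35·0.7845 / (0.35·0.7845 + 0.75·0.2155) ≈ 0.6294
After 'flag': P(spam) = 0.65·0.6294 / (0.65·0.6294 + 0.25·0.3706) ≈ 0.8154

0.815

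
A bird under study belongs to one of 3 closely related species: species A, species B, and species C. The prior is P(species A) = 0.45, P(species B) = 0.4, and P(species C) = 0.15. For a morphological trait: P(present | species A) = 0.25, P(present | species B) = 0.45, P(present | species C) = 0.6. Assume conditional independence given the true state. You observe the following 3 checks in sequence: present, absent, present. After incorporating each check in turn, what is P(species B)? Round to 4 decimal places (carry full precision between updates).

Apply Bayes' rule sequentially, carrying P(species B) forward.
After 'present': normaliser = 0.25·0.4500 + 0.45·0.4000 + 0.6·0.1500; P(species A) ≈ 0.2941, P(species B) ≈ 0.4706, P(species C) ≈ 0.2353
After 'absent': normaliser = 0.75·0.2941 + 0.55·0.4706 + 0.4·0.2353; P(species A) ≈ 0.3846, P(species B) ≈ 0.4513, P(species C) ≈ 0.1641
After 'present': normaliser = 0.25·0.3846 + 0.45·0.4513 + 0.6·0.1641; P(species A) ≈ 0.2418, P(species B) ≈ 0.5106, P(species C) ≈ 0.2476

0.5106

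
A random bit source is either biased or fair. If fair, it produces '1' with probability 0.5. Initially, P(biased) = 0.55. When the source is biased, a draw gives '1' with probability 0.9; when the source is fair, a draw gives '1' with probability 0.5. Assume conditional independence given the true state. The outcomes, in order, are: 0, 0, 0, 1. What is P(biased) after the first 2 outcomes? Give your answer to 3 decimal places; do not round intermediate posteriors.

After '0': P(biased) = 0.1·0.5500 / (0.1·0.5500 + 0.5·0.4500) ≈ 0.1964
After '0': P(biased) = 0.1·0.1964 / (0.1·0.1964 + 0.5·0.8036) ≈ 0.0466

0.047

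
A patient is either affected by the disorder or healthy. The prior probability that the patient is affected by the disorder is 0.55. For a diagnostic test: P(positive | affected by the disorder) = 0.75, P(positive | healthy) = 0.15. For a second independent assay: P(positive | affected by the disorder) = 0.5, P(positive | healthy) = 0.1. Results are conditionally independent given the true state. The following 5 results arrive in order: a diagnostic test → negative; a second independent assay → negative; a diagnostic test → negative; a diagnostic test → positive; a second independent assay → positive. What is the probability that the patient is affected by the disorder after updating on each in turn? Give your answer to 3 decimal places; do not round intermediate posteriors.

After a diagnostic test='negative': P(affected) = 0.25·0.5500 / (0.25·0.5500 + 0.85·0.4500) ≈ 0.2644
After a second independent assay='negative': P(affected) = 0.5·0.2644 / (0.5·0.2644 + 0.9·0.7356) ≈ 0.1665
After a diagnostic test='negative': P(affected) = 0.25·0.1665 / (0.25·0.1665 + 0.85·0.8335) ≈ 0.0555
After a diagnostic test='positive': P(affected) = 0.75·0.0555 / (0.75·0.0555 + 0.15·0.9445) ≈ 0.2270
After a second independent assay='positive': P(affected) = 0.5·0.2270 / (0.5·0.2270 + 0.1·0.7730) ≈ 0.5949

0.595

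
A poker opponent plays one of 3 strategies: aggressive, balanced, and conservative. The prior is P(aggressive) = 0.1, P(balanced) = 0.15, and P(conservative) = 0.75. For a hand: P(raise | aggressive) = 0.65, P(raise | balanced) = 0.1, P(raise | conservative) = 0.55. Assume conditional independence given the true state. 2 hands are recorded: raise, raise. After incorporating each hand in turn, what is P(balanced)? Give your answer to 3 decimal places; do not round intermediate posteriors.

0.006

Apply Bayes' rule sequentially, carrying P(balanced) forward.
After 'raise': normaliser = 0.65·0.1000 + 0.1·0.1500 + 0.55·0.7500; P(aggressive) ≈ 0.1320, P(balanced) ≈ 0.0305, P(conservative) ≈ 0.8376
After 'raise': normaliser = 0.65·0.1320 + 0.1·0.0305 + 0.55·0.8376; P(aggressive) ≈ 0.1561, P(balanced) ≈ 0.0055, P(conservative) ≈ 0.8383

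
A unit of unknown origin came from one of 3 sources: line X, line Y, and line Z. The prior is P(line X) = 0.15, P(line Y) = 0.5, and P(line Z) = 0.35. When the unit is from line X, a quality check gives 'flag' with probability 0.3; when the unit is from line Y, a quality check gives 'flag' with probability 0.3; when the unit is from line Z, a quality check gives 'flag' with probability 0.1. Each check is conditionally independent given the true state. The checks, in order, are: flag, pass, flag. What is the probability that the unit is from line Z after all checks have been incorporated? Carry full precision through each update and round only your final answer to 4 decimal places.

Apply Bayes' rule sequentially, carrying P(line Z) forward.
After 'flag': normaliser = 0.3·0.1500 + 0.3·0.5000 + 0.1·0.3500; P(line X) ≈ 0.1957, P(line Y) ≈ 0.6522, P(line Z) ≈ 0.1522
After 'pass': normaliser = 0.7·0.1957 + 0.7·0.6522 + 0.9·0.1522; P(line X) ≈ 0.1875, P(line Y) ≈ 0.6250, P(line Z) ≈ 0.1875
After 'flag': normaliser = 0.3·0.1875 + 0.3·0.6250 + 0.1·0.1875; P(line X) ≈ 0.2143, P(line Y) ≈ 0.7143, P(line Z) ≈ 0.0714

0.0714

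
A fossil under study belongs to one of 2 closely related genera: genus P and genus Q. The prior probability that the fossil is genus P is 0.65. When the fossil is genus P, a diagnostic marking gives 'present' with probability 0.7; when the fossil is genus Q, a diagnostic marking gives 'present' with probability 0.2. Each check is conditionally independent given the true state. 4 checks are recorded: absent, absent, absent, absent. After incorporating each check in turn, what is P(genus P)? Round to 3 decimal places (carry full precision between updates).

0.035

After 'absent': P(genus P) = 0.3·0.6500 / (0.3·0.6500 + 0.8·0.3500) ≈ 0.4105
After 'absent': P(genus P) = 0.3·0.4105 / (0.3·0.4105 + 0.8·0.5895) ≈ 0.2071
After 'absent': P(genus P) = 0.3·0.2071 / (0.3·0.2071 + 0.8·0.7929) ≈ 0.0892
After 'absent': P(genus P) = 0.3·0.0892 / (0.3·0.0892 + 0.8·0.9108) ≈ 0.0354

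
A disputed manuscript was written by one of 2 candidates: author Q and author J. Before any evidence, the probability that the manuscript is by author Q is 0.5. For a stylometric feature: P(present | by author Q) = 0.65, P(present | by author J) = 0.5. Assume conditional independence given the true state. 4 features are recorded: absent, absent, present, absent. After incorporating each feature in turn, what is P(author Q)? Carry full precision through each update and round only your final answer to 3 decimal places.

0.308

After 'absent': P(author Q) = 0.35·0.5000 / (0.35·0.5000 + 0.5·0.5000) ≈ 0.4118
After 'absent': P(author Q) = 0.35·0.4118 / (0.35·0.4118 + 0.5·0.5882) ≈ 0.3289
After 'present': P(author Q) = 0.65·0.3289 / (0.65·0.3289 + 0.5·0.6711) ≈ 0.3891
After 'absent': P(author Q) = 0.35·0.3891 / (0.35·0.3891 + 0.5·0.6109) ≈ 0.3084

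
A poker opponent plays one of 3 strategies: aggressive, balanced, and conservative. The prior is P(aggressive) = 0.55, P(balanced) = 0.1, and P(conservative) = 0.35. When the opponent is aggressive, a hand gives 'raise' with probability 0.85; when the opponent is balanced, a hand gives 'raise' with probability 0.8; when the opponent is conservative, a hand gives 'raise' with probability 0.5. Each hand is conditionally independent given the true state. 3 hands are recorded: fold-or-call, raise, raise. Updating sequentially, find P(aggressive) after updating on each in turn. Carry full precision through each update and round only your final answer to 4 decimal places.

After 'fold-or-call': normaliser = 0.15·0.5500 + 0.2·0.1000 + 0.5·0.3500; P(aggressive) ≈ 0.2973, P(balanced) ≈ 0.0721, P(conservative) ≈ 0.6306
After 'raise': normaliser = 0.85·0.2973 + 0.8·0.0721 + 0.5·0.6306; P(aggressive) ≈ 0.4039, P(balanced) ≈ 0.0922, P(conservative) ≈ 0.5040
After 'raise': normaliser = 0.85·0.4039 + 0.8·0.0922 + 0.5·0.5040; P(aggressive) ≈ 0.5132, P(balanced) ≈ 0.1102, P(conservative) ≈ 0.3766

0.5132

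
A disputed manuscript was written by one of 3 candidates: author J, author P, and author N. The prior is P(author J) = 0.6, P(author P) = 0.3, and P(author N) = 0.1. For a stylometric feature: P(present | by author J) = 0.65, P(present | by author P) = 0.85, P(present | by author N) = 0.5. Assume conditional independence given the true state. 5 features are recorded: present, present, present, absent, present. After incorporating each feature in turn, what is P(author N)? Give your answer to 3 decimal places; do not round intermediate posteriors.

After 'present': normaliser = 0.65·0.6000 + 0.85·0.3000 + 0.5·0.1000; P(author J) ≈ 0.5612, P(author P) ≈ 0.3669, P(author N) ≈ 0.0719
After 'present': normaliser = 0.65·0.5612 + 0.85·0.3669 + 0.5·0.0719; P(author J) ≈ 0.5119, P(author P) ≈ 0.4377, P(author N) ≈ 0.0505
After 'present': normaliser = 0.65·0.5119 + 0.85·0.4377 + 0.5·0.0505; P(author J) ≈ 0.4558, P(author P) ≈ 0.5096, P(author N) ≈ 0.0346
After 'absent': normaliser = 0.35·0.4558 + 0.15·0.5096 + 0.5·0.0346; P(author J) ≈ 0.6299, P(author P) ≈ 0.3018, P(author N) ≈ 0.0683
After 'present': normaliser = 0.65·0.6299 + 0.85·0.3018 + 0.5·0.0683; P(author J) ≈ 0.5848, P(author P) ≈ 0.3665, P(author N) ≈ 0.0488

0.049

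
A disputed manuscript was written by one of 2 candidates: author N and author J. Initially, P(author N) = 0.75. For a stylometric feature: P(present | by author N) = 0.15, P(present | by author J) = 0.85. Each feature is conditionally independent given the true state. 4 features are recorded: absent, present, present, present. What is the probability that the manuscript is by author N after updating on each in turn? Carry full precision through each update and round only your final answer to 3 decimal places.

0.085

After 'absent': P(author N) = 0.85·0.7500 / (0.85·0.7500 + 0.15·0.2500) ≈ 0.9444
After 'present': P(author N) = 0.15·0.9444 / (0.15·0.9444 + 0.85·0.0556) ≈ 0.7500
After 'present': P(author N) = 0.15·0.7500 / (0.15·0.7500 + 0.85·0.2500) ≈ 0.3462
After 'present': P(author N) = 0.15·0.3462 / (0.15·0.3462 + 0.85·0.6538) ≈ 0.0854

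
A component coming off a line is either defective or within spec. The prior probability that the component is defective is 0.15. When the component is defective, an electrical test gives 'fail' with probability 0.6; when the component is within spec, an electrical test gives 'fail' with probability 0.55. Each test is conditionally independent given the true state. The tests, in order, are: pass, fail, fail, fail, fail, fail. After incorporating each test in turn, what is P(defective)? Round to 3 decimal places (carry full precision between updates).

Each posterior becomes the prior for the next update.
After 'pass': P(defective) = 0.4·0.1500 / (0.4·0.1500 + 0.45·0.8500) ≈ 0.1356
After 'fail': P(defective) = 0.6·0.1356 / (0.6·0.1356 + 0.55·0.8644) ≈ 0.1461
After 'fail': P(defective) = 0.6·0.1461 / (0.6·0.1461 + 0.55·0.8539) ≈ 0.1573
After 'fail': P(defective) = 0.6·0.1573 / (0.6·0.1573 + 0.55·0.8427) ≈ 0.1692
After 'fail': P(defective) = 0.6·0.1692 / (0.6·0.1692 + 0.55·0.8308) ≈ 0.1818
After 'fail': P(defective) = 0.6·0.1818 / (0.6·0.1818 + 0.55·0.8182) ≈ 0.1951

0.195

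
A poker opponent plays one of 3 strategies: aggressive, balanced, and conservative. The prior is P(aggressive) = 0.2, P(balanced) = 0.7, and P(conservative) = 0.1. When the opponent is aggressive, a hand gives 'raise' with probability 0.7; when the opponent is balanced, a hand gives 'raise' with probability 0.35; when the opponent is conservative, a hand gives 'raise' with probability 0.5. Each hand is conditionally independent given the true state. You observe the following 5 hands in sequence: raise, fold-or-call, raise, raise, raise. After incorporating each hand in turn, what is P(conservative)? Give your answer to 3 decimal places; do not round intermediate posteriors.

0.128

After 'raise': normaliser = 0.7·0.2000 + 0.35·0.7000 + 0.5·0.1000; P(aggressive) ≈ 0.3218, P(balanced) ≈ 0.5632, P(conservative) ≈ 0.1149
After 'fold-or-call': normaliser = 0.3·0.3218 + 0.65·0.5632 + 0.5·0.1149; P(aggressive) ≈ 0.1856, P(balanced) ≈ 0.7039, P(conservative) ≈ 0.1105
After 'raise': normaliser = 0.7·0.1856 + 0.35·0.7039 + 0.5·0.1105; P(aggressive) ≈ 0.3011, P(balanced) ≈ 0.5709, P(conservative) ≈ 0.1280
After 'raise': normaliser = 0.7·0.3011 + 0.35·0.5709 + 0.5·0.1280; P(aggressive) ≈ 0.4441, P(balanced) ≈ 0.4210, P(conservative) ≈ 0.1349
After 'raise': normaliser = 0.7·0.4441 + 0.35·0.4210 + 0.5·0.1349; P(aggressive) ≈ 0.5914, P(balanced) ≈ 0.2803, P(conservative) ≈ 0.1283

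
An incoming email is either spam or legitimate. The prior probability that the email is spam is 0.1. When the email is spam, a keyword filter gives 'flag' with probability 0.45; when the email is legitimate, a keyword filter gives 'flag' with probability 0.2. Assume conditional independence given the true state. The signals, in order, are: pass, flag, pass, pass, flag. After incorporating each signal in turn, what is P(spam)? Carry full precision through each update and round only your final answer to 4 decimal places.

0.1545

After 'pass': P(spam) = 0.55·0.1000 / (0.55·0.1000 + 0.8·0.9000) ≈ 0.0710
After 'flag': P(spam) = 0.45·0.0710 / (0.45·0.0710 + 0.2·0.9290) ≈ 0.1467
After 'pass': P(spam) = 0.55·0.1467 / (0.55·0.1467 + 0.8·0.8533) ≈ 0.1057
After 'pass': P(spam) = 0.55·0.1057 / (0.55·0.1057 + 0.8·0.8943) ≈ 0.0751
After 'flag': P(spam) = 0.45·0.0751 / (0.45·0.0751 + 0.2·0.9249) ≈ 0.1545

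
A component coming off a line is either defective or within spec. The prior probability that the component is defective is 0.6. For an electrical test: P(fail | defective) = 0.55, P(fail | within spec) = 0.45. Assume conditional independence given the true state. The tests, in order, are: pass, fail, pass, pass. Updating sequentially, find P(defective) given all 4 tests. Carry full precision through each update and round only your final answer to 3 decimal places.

0.501

After 'pass': P(defective) = 0.45·0.6000 / (0.45·0.6000 + 0.55·0.4000) ≈ 0.5510
After 'fail': P(defective) = 0.55·0.5510 / (0.55·0.5510 + 0.45·0.4490) ≈ 0.6000
After 'pass': P(defective) = 0.45·0.6000 / (0.45·0.6000 + 0.55·0.4000) ≈ 0.5510
After 'pass': P(defective) = 0.45·0.5510 / (0.45·0.5510 + 0.55·0.4490) ≈ 0.5010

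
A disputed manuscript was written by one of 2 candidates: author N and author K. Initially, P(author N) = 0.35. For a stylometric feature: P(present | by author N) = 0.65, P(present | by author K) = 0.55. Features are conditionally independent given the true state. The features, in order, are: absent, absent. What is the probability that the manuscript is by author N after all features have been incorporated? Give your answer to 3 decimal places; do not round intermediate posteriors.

Each posterior becomes the prior for the next update.
After 'absent': P(author N) = 0.35·0.3500 / (0.35·0.3500 + 0.45·0.6500) ≈ 0.2952
After 'absent': P(author N) = 0.35·0.2952 / (0.35·0.2952 + 0.45·0.7048) ≈ 0.2457

0.246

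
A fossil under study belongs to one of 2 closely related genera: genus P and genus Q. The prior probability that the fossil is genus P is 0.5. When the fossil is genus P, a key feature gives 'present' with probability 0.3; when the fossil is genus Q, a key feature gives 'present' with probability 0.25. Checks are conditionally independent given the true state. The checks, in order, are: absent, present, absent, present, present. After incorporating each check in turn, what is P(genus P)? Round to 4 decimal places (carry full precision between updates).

0.6008

After 'absent': P(genus P) = 0.7·0.5000 / (0.7·0.5000 + 0.75·0.5000) ≈ 0.4828
After 'present': P(genus P) = 0.3·0.4828 / (0.3·0.4828 + 0.25·0.5172) ≈ 0.5283
After 'absent': P(genus P) = 0.7·0.5283 / (0.7·0.5283 + 0.75·0.4717) ≈ 0.5111
After 'present': P(genus P) = 0.3·0.5111 / (0.3·0.5111 + 0.25·0.4889) ≈ 0.5564
After 'present': P(genus P) = 0.3·0.5564 / (0.3·0.5564 + 0.25·0.4436) ≈ 0.6008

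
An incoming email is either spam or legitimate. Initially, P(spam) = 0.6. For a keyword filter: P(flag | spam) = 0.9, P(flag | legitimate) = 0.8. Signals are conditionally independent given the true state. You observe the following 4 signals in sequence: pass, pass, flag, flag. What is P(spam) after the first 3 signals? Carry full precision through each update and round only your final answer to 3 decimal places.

0.297

After 'pass': P(spam) = 0.1·0.6000 / (0.1·0.6000 + 0.2·0.4000) ≈ 0.4286
After 'pass': P(spam) = 0.1·0.4286 / (0.1·0.4286 + 0.2·0.5714) ≈ 0.2727
After 'flag': P(spam) = 0.9·0.2727 / (0.9·0.2727 + 0.8·0.7273) ≈ 0.2967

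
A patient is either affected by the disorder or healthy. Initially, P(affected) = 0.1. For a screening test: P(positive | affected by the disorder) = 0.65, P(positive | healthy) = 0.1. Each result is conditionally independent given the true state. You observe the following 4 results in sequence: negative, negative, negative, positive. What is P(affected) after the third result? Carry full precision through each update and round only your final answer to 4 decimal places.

0.0065

After 'negative': P(affected) = 0.35·0.1000 / (0.35·0.1000 + 0.9·0.9000) ≈ 0.0414
After 'negative': P(affected) = 0.35·0.0414 / (0.35·0.0414 + 0.9·0.9586) ≈ 0.0165
After 'negative': P(affected) = 0.35·0.0165 / (0.35·0.0165 + 0.9·0.9835) ≈ 0.0065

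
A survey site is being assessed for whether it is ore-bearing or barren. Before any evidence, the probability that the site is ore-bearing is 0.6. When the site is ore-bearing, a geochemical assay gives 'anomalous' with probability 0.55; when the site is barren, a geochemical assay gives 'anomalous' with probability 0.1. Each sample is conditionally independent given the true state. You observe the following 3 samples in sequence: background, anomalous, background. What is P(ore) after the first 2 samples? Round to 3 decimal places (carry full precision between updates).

After 'background': P(ore) = 0.45·0.6000 / (0.45·0.6000 + 0.9·0.4000) ≈ 0.4286
After 'anomalous': P(ore) = 0.55·0.4286 / (0.55·0.4286 + 0.1·0.5714) ≈ 0.8049

0.805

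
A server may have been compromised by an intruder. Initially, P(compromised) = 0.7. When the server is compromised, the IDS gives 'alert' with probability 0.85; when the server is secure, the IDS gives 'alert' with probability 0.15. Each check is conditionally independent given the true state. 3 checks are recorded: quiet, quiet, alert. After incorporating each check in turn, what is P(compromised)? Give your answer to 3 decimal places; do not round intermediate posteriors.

0.292

Apply Bayes' rule sequentially, carrying P(compromised) forward.
After 'quiet': P(compromised) = 0.15·0.7000 / (0.15·0.7000 + 0.85·0.3000) ≈ 0.2917
After 'quiet': P(compromised) = 0.15·0.2917 / (0.15·0.2917 + 0.85·0.7083) ≈ 0.0677
After 'alert': P(compromised) = 0.85·0.0677 / (0.85·0.0677 + 0.15·0.9323) ≈ 0.2917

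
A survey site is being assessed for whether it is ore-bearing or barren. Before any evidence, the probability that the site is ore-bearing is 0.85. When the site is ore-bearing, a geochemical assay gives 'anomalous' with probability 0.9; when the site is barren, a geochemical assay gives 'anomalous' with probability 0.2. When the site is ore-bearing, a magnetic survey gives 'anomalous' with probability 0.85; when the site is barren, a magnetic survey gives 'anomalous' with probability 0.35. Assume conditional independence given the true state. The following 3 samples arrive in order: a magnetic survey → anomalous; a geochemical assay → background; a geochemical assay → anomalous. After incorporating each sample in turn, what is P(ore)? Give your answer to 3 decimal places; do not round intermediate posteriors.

0.886

After a magnetic survey='anomalous': P(ore) = 0.85·0.8500 / (0.85·0.8500 + 0.35·0.1500) ≈ 0.9323
After a geochemical assay='background': P(ore) = 0.1·0.9323 / (0.1·0.9323 + 0.8·0.0677) ≈ 0.6324
After a geochemical assay='anomalous': P(ore) = 0.9·0.6324 / (0.9·0.6324 + 0.2·0.3676) ≈ 0.8856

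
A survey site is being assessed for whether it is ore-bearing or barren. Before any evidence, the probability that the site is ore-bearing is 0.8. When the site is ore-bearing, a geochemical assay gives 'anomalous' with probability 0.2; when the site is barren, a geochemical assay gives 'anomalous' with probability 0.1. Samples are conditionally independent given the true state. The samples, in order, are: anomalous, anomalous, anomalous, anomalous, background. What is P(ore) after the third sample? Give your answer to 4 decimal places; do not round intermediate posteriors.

0.9697

After 'anomalous': P(ore) = 0.2·0.8000 / (0.2·0.8000 + 0.1·0.2000) ≈ 0.8889
After 'anomalous': P(ore) = 0.2·0.8889 / (0.2·0.8889 + 0.1·0.1111) ≈ 0.9412
After 'anomalous': P(ore) = 0.2·0.9412 / (0.2·0.9412 + 0.1·0.0588) ≈ 0.9697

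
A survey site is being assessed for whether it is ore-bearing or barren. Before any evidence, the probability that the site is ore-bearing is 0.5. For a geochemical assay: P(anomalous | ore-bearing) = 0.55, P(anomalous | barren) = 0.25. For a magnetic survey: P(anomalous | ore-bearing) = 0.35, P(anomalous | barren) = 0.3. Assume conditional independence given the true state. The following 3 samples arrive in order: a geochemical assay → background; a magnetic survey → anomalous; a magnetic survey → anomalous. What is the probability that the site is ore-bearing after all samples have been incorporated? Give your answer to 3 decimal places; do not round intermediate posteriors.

Apply Bayes' rule sequentially, carrying P(ore) forward.
After a geochemical assay='background': P(ore) = 0.45·0.5000 / (0.45·0.5000 + 0.75·0.5000) ≈ 0.3750
After a magnetic survey='anomalous': P(ore) = 0.35·0.3750 / (0.35·0.3750 + 0.3·0.6250) ≈ 0.4118
After a magnetic survey='anomalous': P(ore) = 0.35·0.4118 / (0.35·0.4118 + 0.3·0.5882) ≈ 0.4495

0.450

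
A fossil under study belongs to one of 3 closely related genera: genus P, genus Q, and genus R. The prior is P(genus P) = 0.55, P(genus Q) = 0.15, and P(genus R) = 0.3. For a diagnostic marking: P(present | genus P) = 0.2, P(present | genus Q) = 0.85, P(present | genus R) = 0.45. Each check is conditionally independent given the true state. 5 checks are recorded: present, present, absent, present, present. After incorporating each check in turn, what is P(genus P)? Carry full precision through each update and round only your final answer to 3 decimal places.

After 'present': normaliser = 0.2·0.5500 + 0.85·0.1500 + 0.45·0.3000; P(genus P) ≈ 0.2953, P(genus Q) ≈ 0.3423, P(genus R) ≈ 0.3624
After 'present': normaliser = 0.2·0.2953 + 0.85·0.3423 + 0.45·0.3624; P(genus P) ≈ 0.1151, P(genus Q) ≈ 0.5670, P(genus R) ≈ 0.3179
After 'absent': normaliser = 0.8·0.1151 + 0.15·0.5670 + 0.55·0.3179; P(genus P) ≈ 0.2616, P(genus Q) ≈ 0.2417, P(genus R) ≈ 0.4967
After 'present': normaliser = 0.2·0.2616 + 0.85·0.2417 + 0.45·0.4967; P(genus P) ≈ 0.1087, P(genus Q) ≈ 0.4268, P(genus R) ≈ 0.4644
After 'present': normaliser = 0.2·0.1087 + 0.85·0.4268 + 0.45·0.4644; P(genus P) ≈ 0.0366, P(genus Q) ≈ 0.6112, P(genus R) ≈ 0.3521

0.037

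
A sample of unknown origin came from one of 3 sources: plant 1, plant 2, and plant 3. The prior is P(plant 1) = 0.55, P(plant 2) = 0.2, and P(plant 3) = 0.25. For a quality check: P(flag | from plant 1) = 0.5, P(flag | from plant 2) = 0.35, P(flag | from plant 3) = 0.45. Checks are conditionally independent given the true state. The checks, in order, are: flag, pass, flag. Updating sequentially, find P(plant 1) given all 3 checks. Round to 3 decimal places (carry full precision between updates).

0.611

Each posterior becomes the prior for the next update.
After 'flag': normaliser = 0.5·0.5500 + 0.35·0.2000 + 0.45·0.2500; P(plant 1) ≈ 0.6011, P(plant 2) ≈ 0.1530, P(plant 3) ≈ 0.2459
After 'pass': normaliser = 0.5·0.6011 + 0.65·0.1530 + 0.55·0.2459; P(plant 1) ≈ 0.5615, P(plant 2) ≈ 0.1858, P(plant 3) ≈ 0.2527
After 'flag': normaliser = 0.5·0.5615 + 0.35·0.1858 + 0.45·0.2527; P(plant 1) ≈ 0.6110, P(plant 2) ≈ 0.1415, P(plant 3) ≈ 0.2475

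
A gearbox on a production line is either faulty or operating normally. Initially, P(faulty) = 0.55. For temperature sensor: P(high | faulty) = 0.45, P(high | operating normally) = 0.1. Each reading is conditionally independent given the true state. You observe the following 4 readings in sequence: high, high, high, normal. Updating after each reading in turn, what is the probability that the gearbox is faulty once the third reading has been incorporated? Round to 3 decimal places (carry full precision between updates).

0.991

After 'high': P(faulty) = 0.45·0.5500 / (0.45·0.5500 + 0.1·0.4500) ≈ 0.8462
After 'high': P(faulty) = 0.45·0.8462 / (0.45·0.8462 + 0.1·0.1538) ≈ 0.9612
After 'high': P(faulty) = 0.45·0.9612 / (0.45·0.9612 + 0.1·0.0388) ≈ 0.9911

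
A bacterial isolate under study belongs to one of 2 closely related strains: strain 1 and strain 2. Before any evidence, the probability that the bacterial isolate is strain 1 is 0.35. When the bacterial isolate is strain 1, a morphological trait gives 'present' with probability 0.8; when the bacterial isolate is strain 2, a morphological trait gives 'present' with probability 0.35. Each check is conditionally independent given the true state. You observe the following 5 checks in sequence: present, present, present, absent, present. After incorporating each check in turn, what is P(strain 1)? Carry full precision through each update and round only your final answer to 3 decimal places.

0.819

Apply Bayes' rule sequentially, carrying P(strain 1) forward.
After 'present': P(strain 1) = 0.8·0.3500 / (0.8·0.3500 + 0.35·0.6500) ≈ 0.5517
After 'present': P(strain 1) = 0.8·0.5517 / (0.8·0.5517 + 0.35·0.4483) ≈ 0.7378
After 'present': P(strain 1) = 0.8·0.7378 / (0.8·0.7378 + 0.35·0.2622) ≈ 0.8654
After 'absent': P(strain 1) = 0.2·0.8654 / (0.2·0.8654 + 0.65·0.1346) ≈ 0.6643
After 'present': P(strain 1) = 0.8·0.6643 / (0.8·0.6643 + 0.35·0.3357) ≈ 0.8189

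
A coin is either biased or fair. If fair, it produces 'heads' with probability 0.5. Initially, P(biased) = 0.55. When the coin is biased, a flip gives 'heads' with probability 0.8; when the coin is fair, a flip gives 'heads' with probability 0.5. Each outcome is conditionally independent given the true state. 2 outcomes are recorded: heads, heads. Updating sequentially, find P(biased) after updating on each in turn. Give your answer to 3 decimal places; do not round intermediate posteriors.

0.758

After 'heads': P(biased) = 0.8·0.5500 / (0.8·0.5500 + 0.5·0.4500) ≈ 0.6617
After 'heads': P(biased) = 0.8·0.6617 / (0.8·0.6617 + 0.5·0.3383) ≈ 0.7578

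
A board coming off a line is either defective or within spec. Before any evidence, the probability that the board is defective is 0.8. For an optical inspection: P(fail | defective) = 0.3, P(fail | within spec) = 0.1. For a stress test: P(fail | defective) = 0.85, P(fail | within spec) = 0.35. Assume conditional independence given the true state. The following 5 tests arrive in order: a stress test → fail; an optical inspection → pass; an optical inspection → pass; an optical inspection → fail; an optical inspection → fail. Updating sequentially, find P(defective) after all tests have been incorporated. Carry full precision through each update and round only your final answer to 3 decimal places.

0.981

Each posterior becomes the prior for the next update.
After a stress test='fail': P(defective) = 0.85·0.8000 / (0.85·0.8000 + 0.35·0.2000) ≈ 0.9067
After an optical inspection='pass': P(defective) = 0.7·0.9067 / (0.7·0.9067 + 0.9·0.0933) ≈ 0.8831
After an optical inspection='pass': P(defective) = 0.7·0.8831 / (0.7·0.8831 + 0.9·0.1169) ≈ 0.8546
After an optical inspection='fail': P(defective) = 0.3·0.8546 / (0.3·0.8546 + 0.1·0.1454) ≈ 0.9463
After an optical inspection='fail': P(defective) = 0.3·0.9463 / (0.3·0.9463 + 0.1·0.0537) ≈ 0.9814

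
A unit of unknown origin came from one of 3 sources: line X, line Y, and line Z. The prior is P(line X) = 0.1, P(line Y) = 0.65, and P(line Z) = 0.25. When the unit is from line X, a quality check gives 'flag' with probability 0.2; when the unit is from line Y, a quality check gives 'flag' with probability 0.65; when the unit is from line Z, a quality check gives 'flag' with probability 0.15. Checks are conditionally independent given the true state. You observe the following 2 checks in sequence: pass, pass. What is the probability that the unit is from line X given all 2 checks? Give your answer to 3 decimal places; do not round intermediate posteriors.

0.197

After 'pass': normaliser = 0.8·0.1000 + 0.35·0.6500 + 0.85·0.2500; P(line X) ≈ 0.1538, P(line Y) ≈ 0.4375, P(line Z) ≈ 0.4087
After 'pass': normaliser = 0.8·0.1538 + 0.35·0.4375 + 0.85·0.4087; P(line X) ≈ 0.1974, P(line Y) ≈ 0.2456, P(line Z) ≈ 0.5571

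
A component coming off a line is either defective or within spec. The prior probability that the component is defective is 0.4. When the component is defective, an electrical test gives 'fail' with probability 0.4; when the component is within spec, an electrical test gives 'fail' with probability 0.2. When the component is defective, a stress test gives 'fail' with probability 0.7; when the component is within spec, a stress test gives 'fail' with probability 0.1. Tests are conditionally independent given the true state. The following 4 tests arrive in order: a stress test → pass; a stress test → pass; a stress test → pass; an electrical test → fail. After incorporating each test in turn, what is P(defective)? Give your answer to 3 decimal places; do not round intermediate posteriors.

After a stress test='pass': P(defective) = 0.3·0.4000 / (0.3·0.4000 + 0.9·0.6000) ≈ 0.1818
After a stress test='pass': P(defective) = 0.3·0.1818 / (0.3·0.1818 + 0.9·0.8182) ≈ 0.0690
After a stress test='pass': P(defective) = 0.3·0.0690 / (0.3·0.0690 + 0.9·0.9310) ≈ 0.0241
After an electrical test='fail': P(defective) = 0.4·0.0241 / (0.4·0.0241 + 0.2·0.9759) ≈ 0.0471

0.047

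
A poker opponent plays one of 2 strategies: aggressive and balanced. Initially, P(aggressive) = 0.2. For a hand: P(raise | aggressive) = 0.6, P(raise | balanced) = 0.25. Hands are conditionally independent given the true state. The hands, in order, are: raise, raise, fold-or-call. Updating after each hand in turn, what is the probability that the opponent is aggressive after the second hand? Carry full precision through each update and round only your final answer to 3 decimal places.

Apply Bayes' rule sequentially, carrying P(aggressive) forward.
After 'raise': P(aggressive) = 0.6·0.2000 / (0.6·0.2000 + 0.25·0.8000) ≈ 0.3750
After 'raise': P(aggressive) = 0.6·0.3750 / (0.6·0.3750 + 0.25·0.6250) ≈ 0.5902

0.590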